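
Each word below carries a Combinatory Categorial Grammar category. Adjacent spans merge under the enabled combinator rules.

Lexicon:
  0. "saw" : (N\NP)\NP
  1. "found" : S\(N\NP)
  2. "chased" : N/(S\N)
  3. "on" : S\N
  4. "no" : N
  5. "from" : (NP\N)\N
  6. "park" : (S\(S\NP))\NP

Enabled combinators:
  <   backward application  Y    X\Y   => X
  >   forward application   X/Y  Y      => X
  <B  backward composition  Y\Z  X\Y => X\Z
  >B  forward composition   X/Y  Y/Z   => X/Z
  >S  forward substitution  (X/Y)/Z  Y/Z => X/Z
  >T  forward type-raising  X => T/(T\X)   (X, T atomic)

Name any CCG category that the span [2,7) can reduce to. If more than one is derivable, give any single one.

S\(S\NP)

[0,7] S   <
  [0,2] S\NP   <B
    [0,1] "saw" : (N\NP)\NP
    [1,2] "found" : S\(N\NP)
  [2,7] S\(S\NP)   <
    [2,6] NP   <
      [2,4] N   >
        [2,3] "chased" : N/(S\N)
        [3,4] "on" : S\N
      [4,6] NP\N   <
        [4,5] "no" : N
        [5,6] "from" : (NP\N)\N
    [6,7] "park" : (S\(S\NP))\NP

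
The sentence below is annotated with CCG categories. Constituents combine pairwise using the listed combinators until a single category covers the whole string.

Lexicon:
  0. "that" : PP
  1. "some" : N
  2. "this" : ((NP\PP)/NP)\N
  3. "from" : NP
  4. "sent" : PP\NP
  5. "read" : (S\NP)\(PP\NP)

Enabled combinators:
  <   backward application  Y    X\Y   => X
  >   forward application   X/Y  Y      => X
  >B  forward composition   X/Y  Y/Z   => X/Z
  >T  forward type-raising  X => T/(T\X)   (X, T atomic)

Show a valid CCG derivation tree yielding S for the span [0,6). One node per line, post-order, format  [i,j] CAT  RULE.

[0,1] PP  lex  "that"
[0,1] NP/(NP\PP)  >T
[1,2] N  lex  "some"
[2,3] ((NP\PP)/NP)\N  lex  "this"
[1,3] (NP\PP)/NP  <  k=2
[3,4] NP  lex  "from"
[1,4] NP\PP  >  k=3
[0,4] NP  >  k=1
[4,5] PP\NP  lex  "sent"
[5,6] (S\NP)\(PP\NP)  lex  "read"
[4,6] S\NP  <  k=5
[0,6] S  <  k=4

[0,6] S   <
  [0,4] NP   >
    [0,1] NP/(NP\PP)   >T
      [0,1] "that" : PP
    [1,4] NP\PP   >
      [1,3] (NP\PP)/NP   <
        [1,2] "some" : N
        [2,3] "this" : ((NP\PP)/NP)\N
      [3,4] "from" : NP
  [4,6] S\NP   <
    [4,5] "sent" : PP\NP
    [5,6] "read" : (S\NP)\(PP\NP)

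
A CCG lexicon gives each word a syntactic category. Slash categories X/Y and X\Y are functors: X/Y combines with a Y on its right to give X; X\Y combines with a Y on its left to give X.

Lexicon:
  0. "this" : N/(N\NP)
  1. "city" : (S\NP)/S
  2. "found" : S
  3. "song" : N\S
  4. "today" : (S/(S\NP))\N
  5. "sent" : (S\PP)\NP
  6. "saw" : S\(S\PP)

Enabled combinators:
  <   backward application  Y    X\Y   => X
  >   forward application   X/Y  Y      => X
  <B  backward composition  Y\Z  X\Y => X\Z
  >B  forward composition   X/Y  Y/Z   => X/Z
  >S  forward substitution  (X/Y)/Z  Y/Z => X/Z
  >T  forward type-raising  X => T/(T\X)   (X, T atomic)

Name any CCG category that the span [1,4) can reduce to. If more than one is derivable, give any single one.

[0,7] S   >
  [0,5] S/(S\NP)   <
    [0,4] N   >
      [0,1] "this" : N/(N\NP)
      [1,4] N\NP   <B
        [1,3] S\NP   >
          [1,2] "city" : (S\NP)/S
          [2,3] "found" : S
        [3,4] "song" : N\S
    [4,5] "today" : (S/(S\NP))\N
  [5,7] S\NP   <B
    [5,6] "sent" : (S\PP)\NP
    [6,7] "saw" : S\(S\PP)

N\NP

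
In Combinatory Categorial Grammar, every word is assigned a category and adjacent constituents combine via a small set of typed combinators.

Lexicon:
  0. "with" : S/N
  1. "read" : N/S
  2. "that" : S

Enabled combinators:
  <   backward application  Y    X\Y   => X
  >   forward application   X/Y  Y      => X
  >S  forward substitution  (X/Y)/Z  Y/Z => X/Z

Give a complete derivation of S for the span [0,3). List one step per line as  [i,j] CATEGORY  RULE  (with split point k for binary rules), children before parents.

[0,1] S/N  lex  "with"
[1,2] N/S  lex  "read"
[2,3] S  lex  "that"
[1,3] N  >  k=2
[0,3] S  >  k=1

[0,3] S   >
  [0,1] "with" : S/N
  [1,3] N   >
    [1,2] "read" : N/S
    [2,3] "that" : S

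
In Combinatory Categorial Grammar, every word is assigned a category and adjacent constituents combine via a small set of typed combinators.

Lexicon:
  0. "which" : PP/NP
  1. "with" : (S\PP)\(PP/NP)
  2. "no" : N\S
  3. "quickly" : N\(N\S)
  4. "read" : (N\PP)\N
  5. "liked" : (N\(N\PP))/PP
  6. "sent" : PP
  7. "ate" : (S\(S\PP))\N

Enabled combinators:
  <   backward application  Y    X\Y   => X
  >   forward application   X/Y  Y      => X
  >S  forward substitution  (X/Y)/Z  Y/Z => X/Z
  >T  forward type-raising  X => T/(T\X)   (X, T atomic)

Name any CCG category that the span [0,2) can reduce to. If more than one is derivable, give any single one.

S\PP

[0,8] S   <
  [0,2] S\PP   <
    [0,1] "which" : PP/NP
    [1,2] "with" : (S\PP)\(PP/NP)
  [2,8] S\(S\PP)   <
    [2,7] N   <
      [2,5] N\PP   <
        [2,4] N   <
          [2,3] "no" : N\S
          [3,4] "quickly" : N\(N\S)
        [4,5] "read" : (N\PP)\N
      [5,7] N\(N\PP)   >
        [5,6] "liked" : (N\(N\PP))/PP
        [6,7] "sent" : PP
    [7,8] "ate" : (S\(S\PP))\N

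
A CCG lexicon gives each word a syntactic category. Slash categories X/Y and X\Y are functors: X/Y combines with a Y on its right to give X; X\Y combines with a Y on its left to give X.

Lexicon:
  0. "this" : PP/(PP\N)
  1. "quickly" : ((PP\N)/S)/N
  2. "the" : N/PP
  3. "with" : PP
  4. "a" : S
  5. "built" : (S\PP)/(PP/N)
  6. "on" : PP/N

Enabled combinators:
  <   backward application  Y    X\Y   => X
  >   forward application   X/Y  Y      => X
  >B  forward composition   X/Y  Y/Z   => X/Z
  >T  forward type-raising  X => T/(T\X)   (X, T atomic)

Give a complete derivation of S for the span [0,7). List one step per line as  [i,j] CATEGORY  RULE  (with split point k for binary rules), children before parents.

[0,1] PP/(PP\N)  lex  "this"
[1,2] ((PP\N)/S)/N  lex  "quickly"
[2,3] N/PP  lex  "the"
[3,4] PP  lex  "with"
[2,4] N  >  k=3
[1,4] (PP\N)/S  >  k=2
[0,4] PP/S  >B  k=1
[4,5] S  lex  "a"
[0,5] PP  >  k=4
[5,6] (S\PP)/(PP/N)  lex  "built"
[6,7] PP/N  lex  "on"
[5,7] S\PP  >  k=6
[0,7] S  <  k=5

[0,7] S   <
  [0,5] PP   >
    [0,4] PP/S   >B
      [0,1] "this" : PP/(PP\N)
      [1,4] (PP\N)/S   >
        [1,2] "quickly" : ((PP\N)/S)/N
        [2,4] N   >
          [2,3] "the" : N/PP
          [3,4] "with" : PP
    [4,5] "a" : S
  [5,7] S\PP   >
    [5,6] "built" : (S\PP)/(PP/N)
    [6,7] "on" : PP/N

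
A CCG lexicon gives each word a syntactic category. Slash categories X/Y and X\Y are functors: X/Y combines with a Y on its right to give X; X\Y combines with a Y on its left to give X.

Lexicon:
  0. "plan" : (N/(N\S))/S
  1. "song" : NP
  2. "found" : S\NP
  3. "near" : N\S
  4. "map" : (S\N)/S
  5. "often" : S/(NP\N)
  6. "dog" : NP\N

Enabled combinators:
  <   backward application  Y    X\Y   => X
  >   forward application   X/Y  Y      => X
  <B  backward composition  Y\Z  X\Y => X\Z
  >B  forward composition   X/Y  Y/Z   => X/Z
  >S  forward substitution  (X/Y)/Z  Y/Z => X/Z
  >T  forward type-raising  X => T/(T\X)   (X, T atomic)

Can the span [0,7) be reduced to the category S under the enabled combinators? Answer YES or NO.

YES

[0,7] S   <
  [0,4] N   >
    [0,3] N/(N\S)   >
      [0,1] "plan" : (N/(N\S))/S
      [1,3] S   <
        [1,2] "song" : NP
        [2,3] "found" : S\NP
    [3,4] "near" : N\S
  [4,7] S\N   >
    [4,5] "map" : (S\N)/S
    [5,7] S   >
      [5,6] "often" : S/(NP\N)
      [6,7] "dog" : NP\N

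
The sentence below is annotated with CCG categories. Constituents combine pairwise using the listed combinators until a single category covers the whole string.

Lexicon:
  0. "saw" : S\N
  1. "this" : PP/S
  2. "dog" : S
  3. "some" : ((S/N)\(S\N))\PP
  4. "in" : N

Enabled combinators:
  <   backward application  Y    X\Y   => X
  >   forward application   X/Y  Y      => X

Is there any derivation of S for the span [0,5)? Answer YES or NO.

[0,5] S   >
  [0,4] S/N   <
    [0,1] "saw" : S\N
    [1,4] (S/N)\(S\N)   <
      [1,3] PP   >
        [1,2] "this" : PP/S
        [2,3] "dog" : S
      [3,4] "some" : ((S/N)\(S\N))\PP
  [4,5] "in" : N

YES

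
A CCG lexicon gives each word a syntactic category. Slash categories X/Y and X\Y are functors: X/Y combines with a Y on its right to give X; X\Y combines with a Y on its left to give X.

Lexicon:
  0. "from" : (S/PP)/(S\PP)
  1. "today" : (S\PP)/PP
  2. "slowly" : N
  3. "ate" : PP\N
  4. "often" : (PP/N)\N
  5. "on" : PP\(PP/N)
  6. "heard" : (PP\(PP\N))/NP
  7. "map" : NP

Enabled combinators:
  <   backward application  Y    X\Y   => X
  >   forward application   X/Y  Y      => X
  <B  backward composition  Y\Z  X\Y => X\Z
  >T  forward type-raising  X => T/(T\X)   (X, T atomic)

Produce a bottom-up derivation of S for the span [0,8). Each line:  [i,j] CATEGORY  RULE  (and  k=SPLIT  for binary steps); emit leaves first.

[0,8] S   >
  [0,4] S/PP   >
    [0,1] "from" : (S/PP)/(S\PP)
    [1,4] S\PP   >
      [1,2] "today" : (S\PP)/PP
      [2,4] PP   <
        [2,3] "slowly" : N
        [3,4] "ate" : PP\N
  [4,8] PP   <
    [4,6] PP\N   <B
      [4,5] "often" : (PP/N)\N
      [5,6] "on" : PP\(PP/N)
    [6,8] PP\(PP\N)   >
      [6,7] "heard" : (PP\(PP\N))/NP
      [7,8] "map" : NP

[0,1] (S/PP)/(S\PP)  lex  "from"
[1,2] (S\PP)/PP  lex  "today"
[2,3] N  lex  "slowly"
[3,4] PP\N  lex  "ate"
[2,4] PP  <  k=3
[1,4] S\PP  >  k=2
[0,4] S/PP  >  k=1
[4,5] (PP/N)\N  lex  "often"
[5,6] PP\(PP/N)  lex  "on"
[4,6] PP\N  <B  k=5
[6,7] (PP\(PP\N))/NP  lex  "heard"
[7,8] NP  lex  "map"
[6,8] PP\(PP\N)  >  k=7
[4,8] PP  <  k=6
[0,8] S  >  k=4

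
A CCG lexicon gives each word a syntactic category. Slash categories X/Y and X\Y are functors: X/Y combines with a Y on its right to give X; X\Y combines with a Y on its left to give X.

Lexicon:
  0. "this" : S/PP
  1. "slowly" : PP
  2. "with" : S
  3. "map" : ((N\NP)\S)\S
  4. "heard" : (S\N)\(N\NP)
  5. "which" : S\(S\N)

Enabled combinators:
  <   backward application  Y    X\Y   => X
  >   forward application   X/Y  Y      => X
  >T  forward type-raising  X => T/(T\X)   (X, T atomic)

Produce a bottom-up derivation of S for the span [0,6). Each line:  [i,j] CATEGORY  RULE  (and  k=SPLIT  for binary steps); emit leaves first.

[0,6] S   <
  [0,5] S\N   <
    [0,4] N\NP   <
      [0,2] S   >
        [0,1] "this" : S/PP
        [1,2] "slowly" : PP
      [2,4] (N\NP)\S   <
        [2,3] "with" : S
        [3,4] "map" : ((N\NP)\S)\S
    [4,5] "heard" : (S\N)\(N\NP)
  [5,6] "which" : S\(S\N)

[0,1] S/PP  lex  "this"
[1,2] PP  lex  "slowly"
[0,2] S  >  k=1
[2,3] S  lex  "with"
[3,4] ((N\NP)\S)\S  lex  "map"
[2,4] (N\NP)\S  <  k=3
[0,4] N\NP  <  k=2
[4,5] (S\N)\(N\NP)  lex  "heard"
[0,5] S\N  <  k=4
[5,6] S\(S\N)  lex  "which"
[0,6] S  <  k=5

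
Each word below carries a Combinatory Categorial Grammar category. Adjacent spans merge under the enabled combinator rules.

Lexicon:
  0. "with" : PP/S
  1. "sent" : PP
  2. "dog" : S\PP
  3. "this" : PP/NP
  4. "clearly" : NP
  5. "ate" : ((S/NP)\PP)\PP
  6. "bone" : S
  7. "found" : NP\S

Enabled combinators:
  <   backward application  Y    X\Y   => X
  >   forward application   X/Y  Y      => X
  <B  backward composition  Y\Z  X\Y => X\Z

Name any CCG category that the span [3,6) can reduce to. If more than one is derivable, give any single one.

(S/NP)\PP

[0,8] S   >
  [0,6] S/NP   <
    [0,3] PP   >
      [0,1] "with" : PP/S
      [1,3] S   <
        [1,2] "sent" : PP
        [2,3] "dog" : S\PP
    [3,6] (S/NP)\PP   <
      [3,5] PP   >
        [3,4] "this" : PP/NP
        [4,5] "clearly" : NP
      [5,6] "ate" : ((S/NP)\PP)\PP
  [6,8] NP   <
    [6,7] "bone" : S
    [7,8] "found" : NP\S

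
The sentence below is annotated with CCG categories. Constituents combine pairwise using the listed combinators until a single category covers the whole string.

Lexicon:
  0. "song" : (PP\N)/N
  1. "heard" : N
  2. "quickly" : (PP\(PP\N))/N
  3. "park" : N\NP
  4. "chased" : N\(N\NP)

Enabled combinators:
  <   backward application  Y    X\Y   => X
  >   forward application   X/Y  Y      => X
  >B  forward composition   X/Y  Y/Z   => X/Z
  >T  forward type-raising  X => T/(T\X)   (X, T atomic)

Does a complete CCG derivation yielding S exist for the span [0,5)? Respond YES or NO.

(PP\N)/N N (PP\(PP\N))/N N\NP N\(N\NP)
CKY chart[0,5] = {N/(N\PP), NP/(NP\PP), PP, PP/(PP\PP), S/(S\PP)}; S ∉ chart

NO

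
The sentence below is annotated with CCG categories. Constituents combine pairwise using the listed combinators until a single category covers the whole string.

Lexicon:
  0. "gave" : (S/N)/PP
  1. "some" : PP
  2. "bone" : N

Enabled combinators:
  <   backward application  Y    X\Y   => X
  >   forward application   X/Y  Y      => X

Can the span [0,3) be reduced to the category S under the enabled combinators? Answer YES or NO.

[0,3] S   >
  [0,2] S/N   >
    [0,1] "gave" : (S/N)/PP
    [1,2] "some" : PP
  [2,3] "bone" : N

YES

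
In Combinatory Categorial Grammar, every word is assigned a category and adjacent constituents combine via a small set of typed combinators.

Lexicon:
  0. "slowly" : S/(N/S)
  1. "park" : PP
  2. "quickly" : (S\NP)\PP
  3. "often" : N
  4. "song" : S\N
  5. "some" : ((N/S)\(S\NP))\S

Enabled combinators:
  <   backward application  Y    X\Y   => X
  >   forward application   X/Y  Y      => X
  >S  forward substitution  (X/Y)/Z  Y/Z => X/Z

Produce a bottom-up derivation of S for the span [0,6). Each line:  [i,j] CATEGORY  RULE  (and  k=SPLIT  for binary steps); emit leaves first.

[0,1] S/(N/S)  lex  "slowly"
[1,2] PP  lex  "park"
[2,3] (S\NP)\PP  lex  "quickly"
[1,3] S\NP  <  k=2
[3,4] N  lex  "often"
[4,5] S\N  lex  "song"
[3,5] S  <  k=4
[5,6] ((N/S)\(S\NP))\S  lex  "some"
[3,6] (N/S)\(S\NP)  <  k=5
[1,6] N/S  <  k=3
[0,6] S  >  k=1

[0,6] S   >
  [0,1] "slowly" : S/(N/S)
  [1,6] N/S   <
    [1,3] S\NP   <
      [1,2] "park" : PP
      [2,3] "quickly" : (S\NP)\PP
    [3,6] (N/S)\(S\NP)   <
      [3,5] S   <
        [3,4] "often" : N
        [4,5] "song" : S\N
      [5,6] "some" : ((N/S)\(S\NP))\S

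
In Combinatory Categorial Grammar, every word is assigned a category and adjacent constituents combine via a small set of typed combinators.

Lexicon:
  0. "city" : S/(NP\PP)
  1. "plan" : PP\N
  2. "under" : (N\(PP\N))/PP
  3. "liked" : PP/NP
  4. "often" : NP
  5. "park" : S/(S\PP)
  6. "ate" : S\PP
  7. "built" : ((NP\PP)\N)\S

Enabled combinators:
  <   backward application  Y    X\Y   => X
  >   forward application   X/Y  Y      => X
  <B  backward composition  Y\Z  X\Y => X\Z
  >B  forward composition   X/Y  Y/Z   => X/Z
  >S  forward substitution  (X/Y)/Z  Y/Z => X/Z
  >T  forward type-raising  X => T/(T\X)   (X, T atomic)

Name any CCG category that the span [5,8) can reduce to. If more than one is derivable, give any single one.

(NP\PP)\N

[0,8] S   >
  [0,1] "city" : S/(NP\PP)
  [1,8] NP\PP   <
    [1,5] N   <
      [1,2] "plan" : PP\N
      [2,5] N\(PP\N)   >
        [2,3] "under" : (N\(PP\N))/PP
        [3,5] PP   >
          [3,4] "liked" : PP/NP
          [4,5] "often" : NP
    [5,8] (NP\PP)\N   <
      [5,7] S   >
        [5,6] "park" : S/(S\PP)
        [6,7] "ate" : S\PP
      [7,8] "built" : ((NP\PP)\N)\S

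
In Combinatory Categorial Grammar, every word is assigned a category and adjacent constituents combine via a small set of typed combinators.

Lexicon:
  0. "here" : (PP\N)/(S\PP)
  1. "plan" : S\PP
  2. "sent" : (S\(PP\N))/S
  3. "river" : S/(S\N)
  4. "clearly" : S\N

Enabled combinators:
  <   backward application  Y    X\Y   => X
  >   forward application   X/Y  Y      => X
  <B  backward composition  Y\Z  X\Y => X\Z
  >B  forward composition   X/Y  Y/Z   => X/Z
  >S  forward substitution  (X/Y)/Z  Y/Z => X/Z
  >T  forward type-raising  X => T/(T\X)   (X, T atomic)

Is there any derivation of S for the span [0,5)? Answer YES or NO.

[0,5] S   <
  [0,2] PP\N   >
    [0,1] "here" : (PP\N)/(S\PP)
    [1,2] "plan" : S\PP
  [2,5] S\(PP\N)   >
    [2,3] "sent" : (S\(PP\N))/S
    [3,5] S   >
      [3,4] "river" : S/(S\N)
      [4,5] "clearly" : S\N

YES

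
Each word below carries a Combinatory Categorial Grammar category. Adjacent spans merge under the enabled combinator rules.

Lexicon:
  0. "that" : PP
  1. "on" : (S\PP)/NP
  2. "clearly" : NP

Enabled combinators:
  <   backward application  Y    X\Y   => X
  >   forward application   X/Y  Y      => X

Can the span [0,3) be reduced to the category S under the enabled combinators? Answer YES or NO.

[0,3] S   <
  [0,1] "that" : PP
  [1,3] S\PP   >
    [1,2] "on" : (S\PP)/NP
    [2,3] "clearly" : NP

YES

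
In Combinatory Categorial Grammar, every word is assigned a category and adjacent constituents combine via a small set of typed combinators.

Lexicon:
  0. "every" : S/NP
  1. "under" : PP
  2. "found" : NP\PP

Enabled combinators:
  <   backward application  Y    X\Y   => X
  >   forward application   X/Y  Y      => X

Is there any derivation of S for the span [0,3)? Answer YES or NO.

[0,3] S   >
  [0,1] "every" : S/NP
  [1,3] NP   <
    [1,2] "under" : PP
    [2,3] "found" : NP\PP

YES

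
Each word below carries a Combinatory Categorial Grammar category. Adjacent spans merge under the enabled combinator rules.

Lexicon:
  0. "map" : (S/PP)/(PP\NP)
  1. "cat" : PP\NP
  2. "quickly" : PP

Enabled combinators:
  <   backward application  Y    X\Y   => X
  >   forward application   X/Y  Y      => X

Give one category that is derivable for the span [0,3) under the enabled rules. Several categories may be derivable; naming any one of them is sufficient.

[0,3] S   >
  [0,2] S/PP   >
    [0,1] "map" : (S/PP)/(PP\NP)
    [1,2] "cat" : PP\NP
  [2,3] "quickly" : PP

S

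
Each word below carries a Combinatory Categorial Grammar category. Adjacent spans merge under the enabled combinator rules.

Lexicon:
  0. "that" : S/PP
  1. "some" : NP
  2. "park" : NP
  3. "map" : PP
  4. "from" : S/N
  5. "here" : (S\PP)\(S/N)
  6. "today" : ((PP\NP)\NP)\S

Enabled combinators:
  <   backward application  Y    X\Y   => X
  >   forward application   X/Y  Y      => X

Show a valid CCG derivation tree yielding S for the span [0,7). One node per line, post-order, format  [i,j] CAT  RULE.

[0,7] S   >
  [0,1] "that" : S/PP
  [1,7] PP   <
    [1,2] "some" : NP
    [2,7] PP\NP   <
      [2,3] "park" : NP
      [3,7] (PP\NP)\NP   <
        [3,6] S   <
          [3,4] "map" : PP
          [4,6] S\PP   <
            [4,5] "from" : S/N
            [5,6] "here" : (S\PP)\(S/N)
        [6,7] "today" : ((PP\NP)\NP)\S

[0,1] S/PP  lex  "that"
[1,2] NP  lex  "some"
[2,3] NP  lex  "park"
[3,4] PP  lex  "map"
[4,5] S/N  lex  "from"
[5,6] (S\PP)\(S/N)  lex  "here"
[4,6] S\PP  <  k=5
[3,6] S  <  k=4
[6,7] ((PP\NP)\NP)\S  lex  "today"
[3,7] (PP\NP)\NP  <  k=6
[2,7] PP\NP  <  k=3
[1,7] PP  <  k=2
[0,7] S  >  k=1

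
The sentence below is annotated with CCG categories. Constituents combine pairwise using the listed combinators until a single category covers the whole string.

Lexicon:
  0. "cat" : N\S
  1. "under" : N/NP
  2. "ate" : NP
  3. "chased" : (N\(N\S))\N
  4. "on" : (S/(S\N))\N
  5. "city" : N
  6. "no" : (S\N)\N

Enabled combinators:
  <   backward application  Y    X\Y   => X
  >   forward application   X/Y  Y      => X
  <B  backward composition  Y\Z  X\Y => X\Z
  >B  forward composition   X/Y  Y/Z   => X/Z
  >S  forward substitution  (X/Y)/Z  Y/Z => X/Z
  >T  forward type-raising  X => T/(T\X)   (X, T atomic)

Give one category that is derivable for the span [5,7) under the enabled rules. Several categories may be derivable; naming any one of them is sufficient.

[0,7] S   >
  [0,5] S/(S\N)   <
    [0,4] N   <
      [0,1] "cat" : N\S
      [1,4] N\(N\S)   <
        [1,3] N   >
          [1,2] "under" : N/NP
          [2,3] "ate" : NP
        [3,4] "chased" : (N\(N\S))\N
    [4,5] "on" : (S/(S\N))\N
  [5,7] S\N   <
    [5,6] "city" : N
    [6,7] "no" : (S\N)\N

S\N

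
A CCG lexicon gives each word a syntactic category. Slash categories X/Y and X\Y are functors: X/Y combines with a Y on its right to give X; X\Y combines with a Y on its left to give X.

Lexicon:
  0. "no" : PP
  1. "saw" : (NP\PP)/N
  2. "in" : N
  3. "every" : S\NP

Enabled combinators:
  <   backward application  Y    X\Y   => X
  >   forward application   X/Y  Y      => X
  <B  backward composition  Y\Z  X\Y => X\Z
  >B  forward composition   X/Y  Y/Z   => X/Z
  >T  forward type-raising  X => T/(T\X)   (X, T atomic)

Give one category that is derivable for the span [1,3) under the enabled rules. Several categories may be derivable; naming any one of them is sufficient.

NP\PP

[0,4] S   >
  [0,1] S/(S\PP)   >T
    [0,1] "no" : PP
  [1,4] S\PP   <B
    [1,3] NP\PP   >
      [1,2] "saw" : (NP\PP)/N
      [2,3] "in" : N
    [3,4] "every" : S\NP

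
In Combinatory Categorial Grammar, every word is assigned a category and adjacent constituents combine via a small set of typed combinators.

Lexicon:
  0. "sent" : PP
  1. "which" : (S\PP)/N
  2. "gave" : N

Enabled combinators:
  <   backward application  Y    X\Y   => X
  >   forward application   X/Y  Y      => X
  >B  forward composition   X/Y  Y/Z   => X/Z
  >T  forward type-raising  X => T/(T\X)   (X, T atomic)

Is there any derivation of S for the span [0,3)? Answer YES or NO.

YES

[0,3] S   >
  [0,1] S/(S\PP)   >T
    [0,1] "sent" : PP
  [1,3] S\PP   >
    [1,2] "which" : (S\PP)/N
    [2,3] "gave" : N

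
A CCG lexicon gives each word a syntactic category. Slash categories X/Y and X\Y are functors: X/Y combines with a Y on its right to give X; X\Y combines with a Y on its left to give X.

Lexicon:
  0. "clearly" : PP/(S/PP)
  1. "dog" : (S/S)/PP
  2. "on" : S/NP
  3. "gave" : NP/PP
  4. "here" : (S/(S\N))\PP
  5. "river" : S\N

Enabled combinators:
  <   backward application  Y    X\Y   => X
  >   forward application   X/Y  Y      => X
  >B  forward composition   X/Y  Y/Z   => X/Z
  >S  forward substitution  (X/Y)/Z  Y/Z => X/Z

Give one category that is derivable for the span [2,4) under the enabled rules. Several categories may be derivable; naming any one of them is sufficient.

S/PP

[0,6] S   >
  [0,5] S/(S\N)   <
    [0,4] PP   >
      [0,1] "clearly" : PP/(S/PP)
      [1,4] S/PP   >S
        [1,2] "dog" : (S/S)/PP
        [2,4] S/PP   >B
          [2,3] "on" : S/NP
          [3,4] "gave" : NP/PP
    [4,5] "here" : (S/(S\N))\PP
  [5,6] "river" : S\N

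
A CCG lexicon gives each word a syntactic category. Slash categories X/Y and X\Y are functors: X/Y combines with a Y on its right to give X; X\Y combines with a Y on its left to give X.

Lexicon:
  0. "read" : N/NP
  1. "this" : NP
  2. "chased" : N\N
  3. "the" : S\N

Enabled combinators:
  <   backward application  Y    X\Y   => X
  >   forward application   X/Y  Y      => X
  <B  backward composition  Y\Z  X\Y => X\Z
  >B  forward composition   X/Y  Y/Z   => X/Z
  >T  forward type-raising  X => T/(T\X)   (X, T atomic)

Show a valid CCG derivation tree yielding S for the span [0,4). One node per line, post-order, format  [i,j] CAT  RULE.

[0,4] S   <
  [0,2] N   >
    [0,1] "read" : N/NP
    [1,2] "this" : NP
  [2,4] S\N   <B
    [2,3] "chased" : N\N
    [3,4] "the" : S\N

[0,1] N/NP  lex  "read"
[1,2] NP  lex  "this"
[0,2] N  >  k=1
[2,3] N\N  lex  "chased"
[3,4] S\N  lex  "the"
[2,4] S\N  <B  k=3
[0,4] S  <  k=2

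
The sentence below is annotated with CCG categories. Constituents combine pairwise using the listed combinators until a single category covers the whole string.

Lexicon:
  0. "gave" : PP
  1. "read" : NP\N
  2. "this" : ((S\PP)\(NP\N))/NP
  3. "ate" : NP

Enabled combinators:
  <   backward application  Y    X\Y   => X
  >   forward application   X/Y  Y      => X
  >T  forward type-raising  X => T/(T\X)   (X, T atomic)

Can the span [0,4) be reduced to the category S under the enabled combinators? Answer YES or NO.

[0,4] S   >
  [0,1] S/(S\PP)   >T
    [0,1] "gave" : PP
  [1,4] S\PP   <
    [1,2] "read" : NP\N
    [2,4] (S\PP)\(NP\N)   >
      [2,3] "this" : ((S\PP)\(NP\N))/NP
      [3,4] "ate" : NP

YES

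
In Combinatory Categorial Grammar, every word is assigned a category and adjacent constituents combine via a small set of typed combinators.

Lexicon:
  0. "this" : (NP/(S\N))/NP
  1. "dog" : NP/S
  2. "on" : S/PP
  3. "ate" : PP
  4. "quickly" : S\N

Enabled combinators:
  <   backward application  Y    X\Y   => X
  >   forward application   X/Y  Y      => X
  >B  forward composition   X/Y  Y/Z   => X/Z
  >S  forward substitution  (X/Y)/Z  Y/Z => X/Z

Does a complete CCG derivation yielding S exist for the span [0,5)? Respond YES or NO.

(NP/(S\N))/NP NP/S S/PP PP S\N
CKY chart[0,5] = {NP}; S ∉ chart

NO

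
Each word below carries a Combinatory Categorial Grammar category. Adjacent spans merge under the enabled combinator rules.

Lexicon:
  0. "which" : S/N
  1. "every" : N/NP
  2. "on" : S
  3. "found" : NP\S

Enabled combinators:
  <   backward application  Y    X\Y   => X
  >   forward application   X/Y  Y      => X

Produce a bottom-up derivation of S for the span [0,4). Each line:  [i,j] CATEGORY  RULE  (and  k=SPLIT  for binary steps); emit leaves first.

[0,1] S/N  lex  "which"
[1,2] N/NP  lex  "every"
[2,3] S  lex  "on"
[3,4] NP\S  lex  "found"
[2,4] NP  <  k=3
[1,4] N  >  k=2
[0,4] S  >  k=1

[0,4] S   >
  [0,1] "which" : S/N
  [1,4] N   >
    [1,2] "every" : N/NP
    [2,4] NP   <
      [2,3] "on" : S
      [3,4] "found" : NP\S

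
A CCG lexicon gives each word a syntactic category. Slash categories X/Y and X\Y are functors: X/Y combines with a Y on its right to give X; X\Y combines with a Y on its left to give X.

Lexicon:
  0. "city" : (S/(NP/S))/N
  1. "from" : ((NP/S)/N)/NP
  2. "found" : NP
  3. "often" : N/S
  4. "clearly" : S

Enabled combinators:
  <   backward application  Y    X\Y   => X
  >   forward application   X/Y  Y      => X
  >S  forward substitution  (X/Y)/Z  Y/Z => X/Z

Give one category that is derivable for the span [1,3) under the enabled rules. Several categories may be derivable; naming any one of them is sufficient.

[0,5] S   >
  [0,3] S/N   >S
    [0,1] "city" : (S/(NP/S))/N
    [1,3] (NP/S)/N   >
      [1,2] "from" : ((NP/S)/N)/NP
      [2,3] "found" : NP
  [3,5] N   >
    [3,4] "often" : N/S
    [4,5] "clearly" : S

(NP/S)/N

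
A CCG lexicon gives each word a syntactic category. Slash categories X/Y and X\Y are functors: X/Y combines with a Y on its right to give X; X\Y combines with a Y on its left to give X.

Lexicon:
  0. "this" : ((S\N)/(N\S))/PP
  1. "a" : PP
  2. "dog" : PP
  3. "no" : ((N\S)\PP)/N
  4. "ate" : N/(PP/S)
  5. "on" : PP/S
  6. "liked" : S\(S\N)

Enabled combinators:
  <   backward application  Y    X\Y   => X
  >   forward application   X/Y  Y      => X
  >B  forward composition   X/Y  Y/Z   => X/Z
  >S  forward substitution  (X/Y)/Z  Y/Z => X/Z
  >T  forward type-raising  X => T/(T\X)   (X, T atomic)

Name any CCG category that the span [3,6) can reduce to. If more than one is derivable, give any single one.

(N\S)\PP

[0,7] S   <
  [0,6] S\N   >
    [0,2] (S\N)/(N\S)   >
      [0,1] "this" : ((S\N)/(N\S))/PP
      [1,2] "a" : PP
    [2,6] N\S   <
      [2,3] "dog" : PP
      [3,6] (N\S)\PP   >
        [3,4] "no" : ((N\S)\PP)/N
        [4,6] N   >
          [4,5] "ate" : N/(PP/S)
          [5,6] "on" : PP/S
  [6,7] "liked" : S\(S\N)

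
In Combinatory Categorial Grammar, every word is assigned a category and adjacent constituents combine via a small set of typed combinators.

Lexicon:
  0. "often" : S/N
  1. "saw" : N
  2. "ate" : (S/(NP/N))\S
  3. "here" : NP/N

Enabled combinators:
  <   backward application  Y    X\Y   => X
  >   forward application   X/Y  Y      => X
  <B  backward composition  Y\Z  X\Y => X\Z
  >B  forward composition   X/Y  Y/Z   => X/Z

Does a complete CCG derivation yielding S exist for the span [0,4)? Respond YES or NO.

[0,4] S   >
  [0,3] S/(NP/N)   <
    [0,2] S   >
      [0,1] "often" : S/N
      [1,2] "saw" : N
    [2,3] "ate" : (S/(NP/N))\S
  [3,4] "here" : NP/N

YES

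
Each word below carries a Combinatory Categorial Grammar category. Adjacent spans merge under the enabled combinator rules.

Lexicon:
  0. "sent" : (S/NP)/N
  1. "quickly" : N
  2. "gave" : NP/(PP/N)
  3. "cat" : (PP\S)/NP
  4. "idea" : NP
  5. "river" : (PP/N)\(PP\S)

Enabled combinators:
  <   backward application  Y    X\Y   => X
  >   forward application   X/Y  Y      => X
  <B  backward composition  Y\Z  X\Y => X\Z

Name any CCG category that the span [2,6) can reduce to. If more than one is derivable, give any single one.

[0,6] S   >
  [0,2] S/NP   >
    [0,1] "sent" : (S/NP)/N
    [1,2] "quickly" : N
  [2,6] NP   >
    [2,3] "gave" : NP/(PP/N)
    [3,6] PP/N   <
      [3,5] PP\S   >
        [3,4] "cat" : (PP\S)/NP
        [4,5] "idea" : NP
      [5,6] "river" : (PP/N)\(PP\S)

NP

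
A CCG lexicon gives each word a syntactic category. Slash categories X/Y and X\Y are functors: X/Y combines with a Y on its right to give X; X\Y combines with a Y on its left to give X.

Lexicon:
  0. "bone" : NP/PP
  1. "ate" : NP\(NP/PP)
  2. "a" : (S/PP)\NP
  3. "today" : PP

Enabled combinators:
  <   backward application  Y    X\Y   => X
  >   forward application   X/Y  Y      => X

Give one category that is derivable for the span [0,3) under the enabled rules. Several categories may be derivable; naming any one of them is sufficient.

[0,4] S   >
  [0,3] S/PP   <
    [0,2] NP   <
      [0,1] "bone" : NP/PP
      [1,2] "ate" : NP\(NP/PP)
    [2,3] "a" : (S/PP)\NP
  [3,4] "today" : PP

S/PP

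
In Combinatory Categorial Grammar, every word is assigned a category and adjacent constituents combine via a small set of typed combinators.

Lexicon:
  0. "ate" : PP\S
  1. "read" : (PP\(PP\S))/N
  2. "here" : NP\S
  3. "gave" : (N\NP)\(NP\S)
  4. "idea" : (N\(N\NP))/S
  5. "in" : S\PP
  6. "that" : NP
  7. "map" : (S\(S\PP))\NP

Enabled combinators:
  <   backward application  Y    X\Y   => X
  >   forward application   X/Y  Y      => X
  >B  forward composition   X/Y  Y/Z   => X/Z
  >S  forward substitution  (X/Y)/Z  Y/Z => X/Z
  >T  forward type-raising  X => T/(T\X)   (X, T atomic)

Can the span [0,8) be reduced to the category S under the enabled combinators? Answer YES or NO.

PP\S (PP\(PP\S))/N NP\S (N\NP)\(NP\S) (N\(N\NP))/S S\PP NP (S\(S\PP))\NP
CKY chart[0,8] = {N/(N\PP), NP/(NP\PP), PP, PP/(PP\PP), S/(S\PP)}; S ∉ chart

NO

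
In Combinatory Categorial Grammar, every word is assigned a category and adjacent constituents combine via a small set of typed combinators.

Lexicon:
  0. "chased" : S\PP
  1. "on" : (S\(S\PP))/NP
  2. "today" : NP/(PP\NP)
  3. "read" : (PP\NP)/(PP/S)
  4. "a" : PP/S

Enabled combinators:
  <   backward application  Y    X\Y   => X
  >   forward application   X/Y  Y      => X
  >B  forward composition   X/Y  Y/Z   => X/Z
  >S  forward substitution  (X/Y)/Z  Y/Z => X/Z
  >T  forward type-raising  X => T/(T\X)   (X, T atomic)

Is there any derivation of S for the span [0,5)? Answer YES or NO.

YES

[0,5] S   <
  [0,1] "chased" : S\PP
  [1,5] S\(S\PP)   >
    [1,2] "on" : (S\(S\PP))/NP
    [2,5] NP   >
      [2,3] "today" : NP/(PP\NP)
      [3,5] PP\NP   >
        [3,4] "read" : (PP\NP)/(PP/S)
        [4,5] "a" : PP/S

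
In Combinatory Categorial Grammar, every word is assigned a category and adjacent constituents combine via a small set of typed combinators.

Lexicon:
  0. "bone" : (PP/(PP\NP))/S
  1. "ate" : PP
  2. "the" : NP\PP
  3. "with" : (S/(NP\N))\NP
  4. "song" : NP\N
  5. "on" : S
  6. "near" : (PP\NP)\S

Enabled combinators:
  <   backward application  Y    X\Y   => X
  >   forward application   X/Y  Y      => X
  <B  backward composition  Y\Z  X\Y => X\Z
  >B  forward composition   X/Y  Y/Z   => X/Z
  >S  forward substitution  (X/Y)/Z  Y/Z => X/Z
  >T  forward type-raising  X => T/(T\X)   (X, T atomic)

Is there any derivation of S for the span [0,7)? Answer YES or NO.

(PP/(PP\NP))/S PP NP\PP (S/(NP\N))\NP NP\N S (PP\NP)\S
CKY chart[0,7] = {N/(N\PP), NP/(NP\PP), PP, PP/(PP\PP), S/(S\PP)}; S ∉ chart

NO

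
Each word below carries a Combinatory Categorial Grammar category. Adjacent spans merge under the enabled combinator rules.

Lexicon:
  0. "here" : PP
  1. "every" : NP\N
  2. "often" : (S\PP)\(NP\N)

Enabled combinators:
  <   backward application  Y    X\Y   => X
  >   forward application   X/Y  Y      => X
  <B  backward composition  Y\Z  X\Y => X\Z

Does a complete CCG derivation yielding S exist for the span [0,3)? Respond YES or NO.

[0,3] S   <
  [0,1] "here" : PP
  [1,3] S\PP   <
    [1,2] "every" : NP\N
    [2,3] "often" : (S\PP)\(NP\N)

YES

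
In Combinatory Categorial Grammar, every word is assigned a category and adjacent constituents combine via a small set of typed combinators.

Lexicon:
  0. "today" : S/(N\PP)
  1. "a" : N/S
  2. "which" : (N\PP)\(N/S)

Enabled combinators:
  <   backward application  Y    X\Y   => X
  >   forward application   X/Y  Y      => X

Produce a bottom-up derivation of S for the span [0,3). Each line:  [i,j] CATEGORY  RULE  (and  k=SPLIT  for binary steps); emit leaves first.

[0,1] S/(N\PP)  lex  "today"
[1,2] N/S  lex  "a"
[2,3] (N\PP)\(N/S)  lex  "which"
[1,3] N\PP  <  k=2
[0,3] S  >  k=1

[0,3] S   >
  [0,1] "today" : S/(N\PP)
  [1,3] N\PP   <
    [1,2] "a" : N/S
    [2,3] "which" : (N\PP)\(N/S)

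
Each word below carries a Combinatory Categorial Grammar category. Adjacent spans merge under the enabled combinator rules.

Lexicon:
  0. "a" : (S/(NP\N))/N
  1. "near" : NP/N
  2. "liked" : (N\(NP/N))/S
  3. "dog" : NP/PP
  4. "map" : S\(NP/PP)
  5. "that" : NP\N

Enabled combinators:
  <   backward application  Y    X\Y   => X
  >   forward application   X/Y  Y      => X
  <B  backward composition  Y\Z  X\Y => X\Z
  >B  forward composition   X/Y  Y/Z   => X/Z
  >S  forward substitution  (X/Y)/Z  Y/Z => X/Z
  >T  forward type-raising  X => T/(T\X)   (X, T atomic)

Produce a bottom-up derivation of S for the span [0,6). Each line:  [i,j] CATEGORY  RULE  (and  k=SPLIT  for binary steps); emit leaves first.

[0,1] (S/(NP\N))/N  lex  "a"
[1,2] NP/N  lex  "near"
[2,3] (N\(NP/N))/S  lex  "liked"
[3,4] NP/PP  lex  "dog"
[4,5] S\(NP/PP)  lex  "map"
[3,5] S  <  k=4
[2,5] N\(NP/N)  >  k=3
[1,5] N  <  k=2
[0,5] S/(NP\N)  >  k=1
[5,6] NP\N  lex  "that"
[0,6] S  >  k=5

[0,6] S   >
  [0,5] S/(NP\N)   >
    [0,1] "a" : (S/(NP\N))/N
    [1,5] N   <
      [1,2] "near" : NP/N
      [2,5] N\(NP/N)   >
        [2,3] "liked" : (N\(NP/N))/S
        [3,5] S   <
          [3,4] "dog" : NP/PP
          [4,5] "map" : S\(NP/PP)
  [5,6] "that" : NP\N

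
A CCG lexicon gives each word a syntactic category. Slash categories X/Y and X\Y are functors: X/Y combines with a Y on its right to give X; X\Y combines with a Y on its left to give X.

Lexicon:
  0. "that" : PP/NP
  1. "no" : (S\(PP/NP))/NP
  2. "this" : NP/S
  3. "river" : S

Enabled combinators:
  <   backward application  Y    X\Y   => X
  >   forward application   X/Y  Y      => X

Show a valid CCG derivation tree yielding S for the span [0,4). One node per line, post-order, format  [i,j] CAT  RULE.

[0,1] PP/NP  lex  "that"
[1,2] (S\(PP/NP))/NP  lex  "no"
[2,3] NP/S  lex  "this"
[3,4] S  lex  "river"
[2,4] NP  >  k=3
[1,4] S\(PP/NP)  >  k=2
[0,4] S  <  k=1

[0,4] S   <
  [0,1] "that" : PP/NP
  [1,4] S\(PP/NP)   >
    [1,2] "no" : (S\(PP/NP))/NP
    [2,4] NP   >
      [2,3] "this" : NP/S
      [3,4] "river" : S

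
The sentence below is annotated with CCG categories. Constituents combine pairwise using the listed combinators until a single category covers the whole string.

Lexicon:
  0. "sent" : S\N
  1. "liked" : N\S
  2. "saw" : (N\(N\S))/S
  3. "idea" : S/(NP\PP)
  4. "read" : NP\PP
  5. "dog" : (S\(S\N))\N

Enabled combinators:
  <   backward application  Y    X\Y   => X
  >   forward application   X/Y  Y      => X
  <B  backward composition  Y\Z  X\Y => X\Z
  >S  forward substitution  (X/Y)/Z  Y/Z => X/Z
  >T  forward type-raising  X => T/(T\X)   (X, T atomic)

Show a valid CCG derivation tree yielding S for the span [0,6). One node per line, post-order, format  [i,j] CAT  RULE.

[0,1] S\N  lex  "sent"
[1,2] N\S  lex  "liked"
[2,3] (N\(N\S))/S  lex  "saw"
[3,4] S/(NP\PP)  lex  "idea"
[4,5] NP\PP  lex  "read"
[3,5] S  >  k=4
[2,5] N\(N\S)  >  k=3
[1,5] N  <  k=2
[5,6] (S\(S\N))\N  lex  "dog"
[1,6] S\(S\N)  <  k=5
[0,6] S  <  k=1

[0,6] S   <
  [0,1] "sent" : S\N
  [1,6] S\(S\N)   <
    [1,5] N   <
      [1,2] "liked" : N\S
      [2,5] N\(N\S)   >
        [2,3] "saw" : (N\(N\S))/S
        [3,5] S   >
          [3,4] "idea" : S/(NP\PP)
          [4,5] "read" : NP\PP
    [5,6] "dog" : (S\(S\N))\N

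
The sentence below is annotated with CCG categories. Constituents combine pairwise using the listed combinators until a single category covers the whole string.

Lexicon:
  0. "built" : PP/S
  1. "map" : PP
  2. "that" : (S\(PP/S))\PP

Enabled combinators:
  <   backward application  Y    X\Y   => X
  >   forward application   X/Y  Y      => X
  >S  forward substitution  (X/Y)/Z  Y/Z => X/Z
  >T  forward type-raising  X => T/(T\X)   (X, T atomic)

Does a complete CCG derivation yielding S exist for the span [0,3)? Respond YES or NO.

YES

[0,3] S   <
  [0,1] "built" : PP/S
  [1,3] S\(PP/S)   <
    [1,2] "map" : PP
    [2,3] "that" : (S\(PP/S))\PP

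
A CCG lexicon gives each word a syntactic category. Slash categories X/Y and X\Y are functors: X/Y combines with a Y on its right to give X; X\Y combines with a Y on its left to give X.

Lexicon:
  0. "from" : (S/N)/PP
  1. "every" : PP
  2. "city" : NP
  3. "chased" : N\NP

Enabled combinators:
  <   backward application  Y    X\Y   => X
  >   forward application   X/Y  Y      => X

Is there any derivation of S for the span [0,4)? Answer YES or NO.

YES

[0,4] S   >
  [0,2] S/N   >
    [0,1] "from" : (S/N)/PP
    [1,2] "every" : PP
  [2,4] N   <
    [2,3] "city" : NP
    [3,4] "chased" : N\NP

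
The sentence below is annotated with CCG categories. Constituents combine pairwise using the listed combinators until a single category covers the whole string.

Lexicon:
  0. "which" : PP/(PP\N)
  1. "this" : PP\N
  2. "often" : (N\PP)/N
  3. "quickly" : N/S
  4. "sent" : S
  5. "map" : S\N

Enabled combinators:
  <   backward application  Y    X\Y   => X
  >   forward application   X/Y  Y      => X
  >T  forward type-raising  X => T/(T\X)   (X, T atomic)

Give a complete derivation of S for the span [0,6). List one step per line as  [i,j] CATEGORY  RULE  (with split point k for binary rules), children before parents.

[0,1] PP/(PP\N)  lex  "which"
[1,2] PP\N  lex  "this"
[0,2] PP  >  k=1
[2,3] (N\PP)/N  lex  "often"
[3,4] N/S  lex  "quickly"
[4,5] S  lex  "sent"
[3,5] N  >  k=4
[2,5] N\PP  >  k=3
[0,5] N  <  k=2
[5,6] S\N  lex  "map"
[0,6] S  <  k=5

[0,6] S   <
  [0,5] N   <
    [0,2] PP   >
      [0,1] "which" : PP/(PP\N)
      [1,2] "this" : PP\N
    [2,5] N\PP   >
      [2,3] "often" : (N\PP)/N
      [3,5] N   >
        [3,4] "quickly" : N/S
        [4,5] "sent" : S
  [5,6] "map" : S\N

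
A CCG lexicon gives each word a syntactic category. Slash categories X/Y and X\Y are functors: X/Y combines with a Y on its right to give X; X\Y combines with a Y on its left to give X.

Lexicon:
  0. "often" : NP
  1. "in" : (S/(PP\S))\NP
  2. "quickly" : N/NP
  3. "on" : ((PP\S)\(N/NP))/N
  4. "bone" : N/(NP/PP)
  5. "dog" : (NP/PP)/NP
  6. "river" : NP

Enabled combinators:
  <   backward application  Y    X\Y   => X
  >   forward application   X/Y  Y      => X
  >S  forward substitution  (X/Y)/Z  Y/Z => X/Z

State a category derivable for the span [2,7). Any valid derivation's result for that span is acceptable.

PP\S

[0,7] S   >
  [0,2] S/(PP\S)   <
    [0,1] "often" : NP
    [1,2] "in" : (S/(PP\S))\NP
  [2,7] PP\S   <
    [2,3] "quickly" : N/NP
    [3,7] (PP\S)\(N/NP)   >
      [3,4] "on" : ((PP\S)\(N/NP))/N
      [4,7] N   >
        [4,5] "bone" : N/(NP/PP)
        [5,7] NP/PP   >
          [5,6] "dog" : (NP/PP)/NP
          [6,7] "river" : NP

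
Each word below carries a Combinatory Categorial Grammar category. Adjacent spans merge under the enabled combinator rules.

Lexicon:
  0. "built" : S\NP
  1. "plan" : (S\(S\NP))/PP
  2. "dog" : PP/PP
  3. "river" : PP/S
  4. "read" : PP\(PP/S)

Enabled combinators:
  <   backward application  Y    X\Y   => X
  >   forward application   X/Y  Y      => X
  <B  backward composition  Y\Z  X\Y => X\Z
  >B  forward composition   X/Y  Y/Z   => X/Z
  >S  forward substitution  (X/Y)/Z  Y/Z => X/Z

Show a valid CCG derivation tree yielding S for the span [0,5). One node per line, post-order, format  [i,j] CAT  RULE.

[0,1] S\NP  lex  "built"
[1,2] (S\(S\NP))/PP  lex  "plan"
[2,3] PP/PP  lex  "dog"
[3,4] PP/S  lex  "river"
[2,4] PP/S  >B  k=3
[4,5] PP\(PP/S)  lex  "read"
[2,5] PP  <  k=4
[1,5] S\(S\NP)  >  k=2
[0,5] S  <  k=1

[0,5] S   <
  [0,1] "built" : S\NP
  [1,5] S\(S\NP)   >
    [1,2] "plan" : (S\(S\NP))/PP
    [2,5] PP   <
      [2,4] PP/S   >B
        [2,3] "dog" : PP/PP
        [3,4] "river" : PP/S
      [4,5] "read" : PP\(PP/S)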